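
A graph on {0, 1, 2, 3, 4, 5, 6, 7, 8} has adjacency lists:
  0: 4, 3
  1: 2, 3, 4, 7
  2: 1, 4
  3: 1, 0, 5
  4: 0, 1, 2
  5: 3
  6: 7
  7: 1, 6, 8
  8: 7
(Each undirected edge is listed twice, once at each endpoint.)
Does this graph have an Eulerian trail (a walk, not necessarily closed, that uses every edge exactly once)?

Degrees: 0:2, 1:4, 2:2, 3:3, 4:3, 5:1, 6:1, 7:3, 8:1
Odd-degree vertices: 3, 4, 5, 6, 7, 8 (6 total).
With 6 odd-degree vertices (more than two), no single trail can use every edge.

No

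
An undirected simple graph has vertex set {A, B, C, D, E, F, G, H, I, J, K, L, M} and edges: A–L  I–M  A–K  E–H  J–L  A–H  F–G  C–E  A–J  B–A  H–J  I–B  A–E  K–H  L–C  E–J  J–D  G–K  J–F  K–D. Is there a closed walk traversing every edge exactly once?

No

Degrees: A:6, B:2, C:2, D:2, E:4, F:2, G:2, H:4, I:2, J:6, K:4, L:3, M:1
L, M have odd degree; an Eulerian circuit needs every degree to be even, so none exists.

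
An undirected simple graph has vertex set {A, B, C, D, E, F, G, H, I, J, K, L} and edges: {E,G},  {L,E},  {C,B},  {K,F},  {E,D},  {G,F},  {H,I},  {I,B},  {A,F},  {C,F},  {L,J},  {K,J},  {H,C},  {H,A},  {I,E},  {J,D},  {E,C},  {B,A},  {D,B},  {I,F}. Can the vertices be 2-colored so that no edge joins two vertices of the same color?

Partition the vertices as {B, E, F, H, J} vs {A, C, D, G, I, K, L}. Each listed edge has one endpoint in each part, so the graph is bipartite.

Yes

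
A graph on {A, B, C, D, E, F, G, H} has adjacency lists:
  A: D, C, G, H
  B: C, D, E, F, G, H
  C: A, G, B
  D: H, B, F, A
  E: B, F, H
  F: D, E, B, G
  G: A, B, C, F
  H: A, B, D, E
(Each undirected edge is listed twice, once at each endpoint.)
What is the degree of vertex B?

Neighbors of B: C, D, E, F, G, H.

6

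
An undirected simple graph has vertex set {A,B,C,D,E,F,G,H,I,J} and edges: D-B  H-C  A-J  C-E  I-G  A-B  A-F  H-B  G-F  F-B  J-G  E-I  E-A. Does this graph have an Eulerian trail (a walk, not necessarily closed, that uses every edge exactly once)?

No

Degrees: A:4, B:4, C:2, D:1, E:3, F:3, G:3, H:2, I:2, J:2
Odd-degree vertices: D, E, F, G (4 total).
With 4 odd-degree vertices (more than two), no single trail can use every edge.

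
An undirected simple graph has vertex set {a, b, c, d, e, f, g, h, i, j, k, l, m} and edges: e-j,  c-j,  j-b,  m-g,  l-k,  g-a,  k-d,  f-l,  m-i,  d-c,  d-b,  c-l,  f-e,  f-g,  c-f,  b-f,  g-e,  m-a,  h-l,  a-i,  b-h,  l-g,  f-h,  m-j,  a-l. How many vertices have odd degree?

4

Degrees: a:4, b:4, c:4, d:3, e:3, f:6, g:5, h:3, i:2, j:4, k:2, l:6, m:4
Odd-degree vertices: d, e, g, h.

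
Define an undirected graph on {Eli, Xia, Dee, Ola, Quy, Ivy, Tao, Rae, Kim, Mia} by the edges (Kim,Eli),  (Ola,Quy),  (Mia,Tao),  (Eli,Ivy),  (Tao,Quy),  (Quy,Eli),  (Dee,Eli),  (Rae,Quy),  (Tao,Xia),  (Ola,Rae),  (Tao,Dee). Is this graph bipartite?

Ola-Rae-Quy-Ola is an odd cycle (length 3), and a bipartite graph can contain only even cycles.

No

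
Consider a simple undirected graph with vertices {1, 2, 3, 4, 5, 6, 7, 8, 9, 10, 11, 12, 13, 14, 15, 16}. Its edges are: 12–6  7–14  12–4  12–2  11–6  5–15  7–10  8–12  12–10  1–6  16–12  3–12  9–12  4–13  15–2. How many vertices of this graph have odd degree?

10

Degrees: 1:1, 2:2, 3:1, 4:2, 5:1, 6:3, 7:2, 8:1, 9:1, 10:2, 11:1, 12:8, 13:1, 14:1, 15:2, 16:1
Odd-degree vertices: 1, 3, 5, 6, 8, 9, 11, 13, 14, 16.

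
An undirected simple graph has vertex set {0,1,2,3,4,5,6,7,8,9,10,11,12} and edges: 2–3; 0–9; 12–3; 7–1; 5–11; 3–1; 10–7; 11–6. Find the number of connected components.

5

Component: {4}
Component: {8}
Component: {0, 9}
Component: {5, 6, 11}
Component: {1, 2, 3, 7, 10, 12}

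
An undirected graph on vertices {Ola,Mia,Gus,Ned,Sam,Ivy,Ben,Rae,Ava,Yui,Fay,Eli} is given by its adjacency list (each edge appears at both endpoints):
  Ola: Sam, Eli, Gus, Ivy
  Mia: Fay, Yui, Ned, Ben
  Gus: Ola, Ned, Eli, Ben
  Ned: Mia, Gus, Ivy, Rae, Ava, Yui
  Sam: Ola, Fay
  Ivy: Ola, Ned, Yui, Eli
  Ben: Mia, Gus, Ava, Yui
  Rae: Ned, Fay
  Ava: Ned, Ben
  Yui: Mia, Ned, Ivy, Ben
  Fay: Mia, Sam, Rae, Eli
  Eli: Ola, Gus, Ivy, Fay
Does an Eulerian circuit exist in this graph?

Degrees: Ola:4, Mia:4, Gus:4, Ned:6, Sam:2, Ivy:4, Ben:4, Rae:2, Ava:2, Yui:4, Fay:4, Eli:4
All degrees are even and the non-isolated vertices are connected — an Eulerian circuit exists.

Yes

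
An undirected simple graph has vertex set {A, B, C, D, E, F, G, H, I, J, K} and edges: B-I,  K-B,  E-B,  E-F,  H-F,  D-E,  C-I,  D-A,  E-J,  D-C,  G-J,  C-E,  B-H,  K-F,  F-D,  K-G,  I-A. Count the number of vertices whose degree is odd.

4

Degrees: A:2, B:4, C:3, D:4, E:5, F:4, G:2, H:2, I:3, J:2, K:3
Odd-degree vertices: C, E, I, K.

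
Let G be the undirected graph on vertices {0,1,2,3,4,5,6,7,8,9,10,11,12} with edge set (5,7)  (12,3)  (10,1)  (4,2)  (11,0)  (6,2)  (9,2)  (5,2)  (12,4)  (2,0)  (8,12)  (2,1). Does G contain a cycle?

No

|V| = 13, |E| = 12, number of components = 1.
A forest on 13 vertices with 1 component has exactly 12 edges, which matches — so no cycle.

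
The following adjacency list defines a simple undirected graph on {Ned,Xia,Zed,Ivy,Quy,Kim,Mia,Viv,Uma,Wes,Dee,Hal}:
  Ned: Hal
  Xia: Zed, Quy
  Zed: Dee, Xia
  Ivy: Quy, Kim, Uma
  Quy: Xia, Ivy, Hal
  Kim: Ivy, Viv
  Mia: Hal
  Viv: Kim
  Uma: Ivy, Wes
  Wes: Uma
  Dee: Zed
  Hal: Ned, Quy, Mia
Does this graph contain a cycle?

No

|V| = 12, |E| = 11, number of components = 1.
Since 11 = 12 - 1, the graph is a forest and contains no cycle.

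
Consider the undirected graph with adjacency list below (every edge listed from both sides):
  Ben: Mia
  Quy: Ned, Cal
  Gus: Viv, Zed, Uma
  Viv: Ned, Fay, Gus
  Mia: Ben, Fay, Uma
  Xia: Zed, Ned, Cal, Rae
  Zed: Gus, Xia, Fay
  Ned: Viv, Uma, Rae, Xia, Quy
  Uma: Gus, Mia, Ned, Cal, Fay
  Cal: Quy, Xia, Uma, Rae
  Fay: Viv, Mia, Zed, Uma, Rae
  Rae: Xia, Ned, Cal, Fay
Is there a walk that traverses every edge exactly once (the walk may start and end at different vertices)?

No

Degrees: Ben:1, Quy:2, Gus:3, Viv:3, Mia:3, Xia:4, Zed:3, Ned:5, Uma:5, Cal:4, Fay:5, Rae:4
Odd-degree vertices: Ben, Gus, Viv, Mia, Zed, Ned, Uma, Fay (8 total).
With 8 odd-degree vertices (more than two), no single trail can use every edge.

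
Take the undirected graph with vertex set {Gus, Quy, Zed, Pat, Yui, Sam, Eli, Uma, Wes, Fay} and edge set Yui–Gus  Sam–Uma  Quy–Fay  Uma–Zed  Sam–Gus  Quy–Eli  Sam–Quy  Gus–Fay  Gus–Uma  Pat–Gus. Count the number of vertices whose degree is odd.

8

Degrees: Gus:5, Quy:3, Zed:1, Pat:1, Yui:1, Sam:3, Eli:1, Uma:3, Wes:0, Fay:2
Odd-degree vertices: Gus, Quy, Zed, Pat, Yui, Sam, Eli, Uma.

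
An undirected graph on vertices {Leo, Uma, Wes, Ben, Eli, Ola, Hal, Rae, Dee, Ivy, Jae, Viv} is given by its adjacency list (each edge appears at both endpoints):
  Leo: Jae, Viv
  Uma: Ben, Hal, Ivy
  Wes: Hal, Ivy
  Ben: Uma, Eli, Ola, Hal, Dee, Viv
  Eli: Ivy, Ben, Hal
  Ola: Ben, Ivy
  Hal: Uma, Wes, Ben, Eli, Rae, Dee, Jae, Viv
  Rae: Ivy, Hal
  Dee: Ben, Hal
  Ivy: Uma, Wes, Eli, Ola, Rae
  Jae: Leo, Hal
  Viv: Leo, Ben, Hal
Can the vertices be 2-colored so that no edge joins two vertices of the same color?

No

The cycle Hal-Ben-Viv-Hal has length 3, which is odd, so the graph is not bipartite.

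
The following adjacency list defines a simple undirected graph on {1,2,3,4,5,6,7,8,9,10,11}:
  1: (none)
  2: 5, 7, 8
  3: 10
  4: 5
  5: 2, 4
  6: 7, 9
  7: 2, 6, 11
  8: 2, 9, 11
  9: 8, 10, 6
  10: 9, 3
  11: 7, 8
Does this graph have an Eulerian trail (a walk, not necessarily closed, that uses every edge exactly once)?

Degrees: 1:0, 2:3, 3:1, 4:1, 5:2, 6:2, 7:3, 8:3, 9:3, 10:2, 11:2
Odd-degree vertices: 2, 3, 4, 7, 8, 9 (6 total).
An Eulerian trail requires 0 or 2 odd-degree vertices; here there are 6.

No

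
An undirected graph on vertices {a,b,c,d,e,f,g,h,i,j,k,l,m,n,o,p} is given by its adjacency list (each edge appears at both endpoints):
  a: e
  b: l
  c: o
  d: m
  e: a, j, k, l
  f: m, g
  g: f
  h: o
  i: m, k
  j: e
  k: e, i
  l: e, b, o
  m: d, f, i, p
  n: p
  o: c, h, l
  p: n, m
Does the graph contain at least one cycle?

|V| = 16, |E| = 15, number of components = 1.
Since 15 = 16 - 1, the graph is a forest and contains no cycle.

No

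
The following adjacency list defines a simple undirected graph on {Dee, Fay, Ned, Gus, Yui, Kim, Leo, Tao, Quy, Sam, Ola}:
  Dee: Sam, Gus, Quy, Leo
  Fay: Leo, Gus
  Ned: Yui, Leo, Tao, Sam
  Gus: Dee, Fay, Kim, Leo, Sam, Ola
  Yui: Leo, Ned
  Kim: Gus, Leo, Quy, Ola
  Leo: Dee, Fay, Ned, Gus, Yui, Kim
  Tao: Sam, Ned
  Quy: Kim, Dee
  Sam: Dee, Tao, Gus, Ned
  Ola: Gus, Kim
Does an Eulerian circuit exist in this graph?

Degrees: Dee:4, Fay:2, Ned:4, Gus:6, Yui:2, Kim:4, Leo:6, Tao:2, Quy:2, Sam:4, Ola:2
All degrees are even and the non-isolated vertices are connected — an Eulerian circuit exists.

Yes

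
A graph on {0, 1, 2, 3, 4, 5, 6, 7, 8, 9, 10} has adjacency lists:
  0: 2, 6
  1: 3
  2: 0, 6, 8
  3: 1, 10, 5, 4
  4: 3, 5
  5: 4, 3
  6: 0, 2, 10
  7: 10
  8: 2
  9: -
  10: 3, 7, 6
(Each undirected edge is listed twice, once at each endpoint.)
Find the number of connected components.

Component: {9}
Component: {0, 1, 2, 3, 4, 5, 6, 7, 8, 10}

2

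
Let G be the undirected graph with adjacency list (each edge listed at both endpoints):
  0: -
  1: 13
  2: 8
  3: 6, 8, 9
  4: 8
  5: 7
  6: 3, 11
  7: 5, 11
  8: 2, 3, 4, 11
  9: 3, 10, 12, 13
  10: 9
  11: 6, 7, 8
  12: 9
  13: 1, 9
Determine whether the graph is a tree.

|V| = 14, |E| = 13.
It splits into 2 components, so it cannot be a tree.

No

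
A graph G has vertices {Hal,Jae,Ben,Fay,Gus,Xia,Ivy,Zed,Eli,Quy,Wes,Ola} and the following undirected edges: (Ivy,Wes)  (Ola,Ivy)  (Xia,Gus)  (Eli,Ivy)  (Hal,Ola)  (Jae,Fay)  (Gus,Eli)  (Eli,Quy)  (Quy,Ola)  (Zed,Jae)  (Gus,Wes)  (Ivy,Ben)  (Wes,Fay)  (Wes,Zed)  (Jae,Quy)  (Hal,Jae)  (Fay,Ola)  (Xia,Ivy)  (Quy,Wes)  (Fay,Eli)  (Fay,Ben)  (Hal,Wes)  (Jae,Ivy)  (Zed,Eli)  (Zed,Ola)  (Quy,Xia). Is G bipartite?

A valid 2-coloring puts {Jae, Ben, Xia, Eli, Wes, Ola} on one side and {Hal, Fay, Gus, Ivy, Zed, Quy} on the other; every edge crosses between the two sides.

Yes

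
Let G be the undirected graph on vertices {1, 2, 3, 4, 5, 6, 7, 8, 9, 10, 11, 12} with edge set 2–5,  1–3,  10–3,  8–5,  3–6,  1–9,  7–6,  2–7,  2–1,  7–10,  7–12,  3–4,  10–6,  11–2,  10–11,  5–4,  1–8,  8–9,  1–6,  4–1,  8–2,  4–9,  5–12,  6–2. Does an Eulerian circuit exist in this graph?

No

Degrees: 1:6, 2:6, 3:4, 4:4, 5:4, 6:5, 7:4, 8:4, 9:3, 10:4, 11:2, 12:2
Vertices with odd degree: 6, 9. An Eulerian circuit requires all degrees even.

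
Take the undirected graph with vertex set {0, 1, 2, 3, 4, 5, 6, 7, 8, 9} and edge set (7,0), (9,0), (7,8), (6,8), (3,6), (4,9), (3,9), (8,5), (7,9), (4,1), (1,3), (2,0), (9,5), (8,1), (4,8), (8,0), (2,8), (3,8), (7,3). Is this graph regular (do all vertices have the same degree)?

Degrees: 0:4, 1:3, 2:2, 3:5, 4:3, 5:2, 6:2, 7:4, 8:8, 9:5
Degrees are not all equal (e.g. deg(2)=2 but deg(8)=8); not regular.

No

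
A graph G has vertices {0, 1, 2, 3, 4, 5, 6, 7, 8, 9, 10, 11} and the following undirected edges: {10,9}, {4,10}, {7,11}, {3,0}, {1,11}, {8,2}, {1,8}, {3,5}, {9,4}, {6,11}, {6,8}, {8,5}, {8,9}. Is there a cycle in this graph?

Yes

The graph has 12 vertices, 13 edges, and 1 connected component.
Since 13 > 12 - 1, a cycle must exist; for instance 9-10-4-9.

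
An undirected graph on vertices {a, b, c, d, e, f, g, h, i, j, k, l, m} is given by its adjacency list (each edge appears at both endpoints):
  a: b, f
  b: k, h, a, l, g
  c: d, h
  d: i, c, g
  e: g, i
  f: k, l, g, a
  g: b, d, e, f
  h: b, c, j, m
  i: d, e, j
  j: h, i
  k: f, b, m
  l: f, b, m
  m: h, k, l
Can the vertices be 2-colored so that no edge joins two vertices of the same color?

j-i-d-c-h-j is an odd cycle (length 5), and a bipartite graph can contain only even cycles.

No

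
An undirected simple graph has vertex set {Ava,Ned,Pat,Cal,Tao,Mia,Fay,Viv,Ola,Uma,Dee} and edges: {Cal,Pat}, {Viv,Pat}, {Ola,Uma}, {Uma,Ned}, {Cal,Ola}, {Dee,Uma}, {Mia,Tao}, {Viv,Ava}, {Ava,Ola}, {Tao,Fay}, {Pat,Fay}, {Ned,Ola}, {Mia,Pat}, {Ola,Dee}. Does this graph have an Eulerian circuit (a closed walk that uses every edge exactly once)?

No

Degrees: Ava:2, Ned:2, Pat:4, Cal:2, Tao:2, Mia:2, Fay:2, Viv:2, Ola:5, Uma:3, Dee:2
Vertices with odd degree: Ola, Uma. An Eulerian circuit requires all degrees even.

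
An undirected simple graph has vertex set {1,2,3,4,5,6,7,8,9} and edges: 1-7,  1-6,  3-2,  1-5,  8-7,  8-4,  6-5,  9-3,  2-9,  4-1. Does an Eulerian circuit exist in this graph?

No

Degrees: 1:4, 2:2, 3:2, 4:2, 5:2, 6:2, 7:2, 8:2, 9:2
All degrees are even, but the edges lie in more than one component, so no single closed walk can cover them all.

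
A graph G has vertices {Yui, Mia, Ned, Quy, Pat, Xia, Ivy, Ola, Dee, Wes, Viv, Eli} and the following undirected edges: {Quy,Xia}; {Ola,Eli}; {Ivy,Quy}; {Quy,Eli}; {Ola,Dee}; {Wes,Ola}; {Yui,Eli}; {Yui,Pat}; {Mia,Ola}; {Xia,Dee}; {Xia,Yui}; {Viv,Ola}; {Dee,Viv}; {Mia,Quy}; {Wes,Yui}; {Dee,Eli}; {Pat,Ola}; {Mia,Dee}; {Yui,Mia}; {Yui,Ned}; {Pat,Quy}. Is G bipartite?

No

Ola-Dee-Eli-Ola is an odd cycle (length 3), and a bipartite graph can contain only even cycles.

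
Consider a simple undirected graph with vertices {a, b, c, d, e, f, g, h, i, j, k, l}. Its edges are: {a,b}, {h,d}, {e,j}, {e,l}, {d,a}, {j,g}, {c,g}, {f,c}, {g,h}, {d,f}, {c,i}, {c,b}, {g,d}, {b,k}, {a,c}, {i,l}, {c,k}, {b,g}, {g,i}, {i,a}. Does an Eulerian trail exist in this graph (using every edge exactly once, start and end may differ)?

Degrees: a:4, b:4, c:6, d:4, e:2, f:2, g:6, h:2, i:4, j:2, k:2, l:2
Odd-degree vertices: none (0 total).
The non-isolated vertices are connected and exactly 0 have odd degree, so an Eulerian trail exists.

Yes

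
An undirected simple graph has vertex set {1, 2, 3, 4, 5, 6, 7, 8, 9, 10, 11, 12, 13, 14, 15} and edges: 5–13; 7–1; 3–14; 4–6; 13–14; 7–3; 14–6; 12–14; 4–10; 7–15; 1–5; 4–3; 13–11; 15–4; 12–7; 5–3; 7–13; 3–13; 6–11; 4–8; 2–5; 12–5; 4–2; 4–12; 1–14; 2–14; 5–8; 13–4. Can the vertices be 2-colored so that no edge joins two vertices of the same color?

The cycle 3-13-4-3 has length 3, which is odd, so the graph is not bipartite.

No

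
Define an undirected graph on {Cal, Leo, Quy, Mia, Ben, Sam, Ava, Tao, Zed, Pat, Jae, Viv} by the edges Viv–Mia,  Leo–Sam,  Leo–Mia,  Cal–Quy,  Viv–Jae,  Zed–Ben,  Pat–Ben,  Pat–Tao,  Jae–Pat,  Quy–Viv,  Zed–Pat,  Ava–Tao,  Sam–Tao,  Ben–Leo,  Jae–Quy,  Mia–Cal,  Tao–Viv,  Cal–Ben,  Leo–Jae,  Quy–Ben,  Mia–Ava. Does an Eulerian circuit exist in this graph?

Degrees: Cal:3, Leo:4, Quy:4, Mia:4, Ben:5, Sam:2, Ava:2, Tao:4, Zed:2, Pat:4, Jae:4, Viv:4
Vertices with odd degree: Cal, Ben. An Eulerian circuit requires all degrees even.

No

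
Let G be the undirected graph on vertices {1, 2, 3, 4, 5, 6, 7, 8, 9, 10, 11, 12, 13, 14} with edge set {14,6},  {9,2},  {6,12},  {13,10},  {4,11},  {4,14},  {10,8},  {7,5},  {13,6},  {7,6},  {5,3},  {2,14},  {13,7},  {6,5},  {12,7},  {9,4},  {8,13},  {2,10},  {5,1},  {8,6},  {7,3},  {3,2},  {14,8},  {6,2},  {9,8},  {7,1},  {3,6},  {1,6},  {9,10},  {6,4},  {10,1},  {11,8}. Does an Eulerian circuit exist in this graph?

Degrees: 1:4, 2:5, 3:4, 4:4, 5:4, 6:10, 7:6, 8:6, 9:4, 10:5, 11:2, 12:2, 13:4, 14:4
Vertices with odd degree: 2, 10. An Eulerian circuit requires all degrees even.

No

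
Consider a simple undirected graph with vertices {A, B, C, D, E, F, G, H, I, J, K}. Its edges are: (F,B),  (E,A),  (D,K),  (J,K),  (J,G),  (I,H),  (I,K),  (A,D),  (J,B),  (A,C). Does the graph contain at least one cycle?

|V| = 11, |E| = 10, number of components = 1.
A forest on 11 vertices with 1 component has exactly 10 edges, which matches — so no cycle.

No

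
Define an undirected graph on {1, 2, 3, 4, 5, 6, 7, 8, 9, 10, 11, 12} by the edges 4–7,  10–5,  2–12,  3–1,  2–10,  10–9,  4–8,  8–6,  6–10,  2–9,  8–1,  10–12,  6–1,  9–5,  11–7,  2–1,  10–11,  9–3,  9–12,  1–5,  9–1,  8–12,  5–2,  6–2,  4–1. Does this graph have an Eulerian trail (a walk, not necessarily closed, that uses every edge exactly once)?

Yes

Degrees: 1:7, 2:6, 3:2, 4:3, 5:4, 6:4, 7:2, 8:4, 9:6, 10:6, 11:2, 12:4
Odd-degree vertices: 1, 4 (2 total).
With 2 odd-degree vertices and all edges in one connected piece, an Eulerian trail exists (from 1 to 4).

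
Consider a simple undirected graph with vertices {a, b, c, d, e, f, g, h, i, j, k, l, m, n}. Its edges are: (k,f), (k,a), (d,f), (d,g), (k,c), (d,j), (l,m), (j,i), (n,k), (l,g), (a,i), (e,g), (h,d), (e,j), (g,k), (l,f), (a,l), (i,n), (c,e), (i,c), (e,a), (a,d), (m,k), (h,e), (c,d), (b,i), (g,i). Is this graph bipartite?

Partition the vertices as {d, e, i, k, l} vs {a, b, c, f, g, h, j, m, n}. Each listed edge has one endpoint in each part, so the graph is bipartite.

Yes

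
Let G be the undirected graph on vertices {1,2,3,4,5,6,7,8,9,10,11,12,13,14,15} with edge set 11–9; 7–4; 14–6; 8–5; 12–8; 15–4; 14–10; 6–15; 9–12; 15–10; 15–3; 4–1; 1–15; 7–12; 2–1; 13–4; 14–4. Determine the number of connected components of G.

1

Component: {1, 2, 3, 4, 5, 6, 7, 8, 9, 10, 11, 12, 13, 14, 15}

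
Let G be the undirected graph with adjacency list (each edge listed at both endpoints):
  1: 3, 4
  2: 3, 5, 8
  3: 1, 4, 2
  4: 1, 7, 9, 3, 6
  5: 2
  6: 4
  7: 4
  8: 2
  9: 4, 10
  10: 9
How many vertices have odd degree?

8

Degrees: 1:2, 2:3, 3:3, 4:5, 5:1, 6:1, 7:1, 8:1, 9:2, 10:1
Odd-degree vertices: 2, 3, 4, 5, 6, 7, 8, 10.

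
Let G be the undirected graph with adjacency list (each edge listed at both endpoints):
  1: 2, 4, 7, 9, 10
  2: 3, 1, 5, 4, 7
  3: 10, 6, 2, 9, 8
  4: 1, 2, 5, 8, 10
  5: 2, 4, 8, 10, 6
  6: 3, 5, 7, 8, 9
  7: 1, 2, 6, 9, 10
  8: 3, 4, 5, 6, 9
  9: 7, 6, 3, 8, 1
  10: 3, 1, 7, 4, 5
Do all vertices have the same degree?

Yes

Degrees: 1:5, 2:5, 3:5, 4:5, 5:5, 6:5, 7:5, 8:5, 9:5, 10:5
Every vertex has degree 5, so the graph is 5-regular.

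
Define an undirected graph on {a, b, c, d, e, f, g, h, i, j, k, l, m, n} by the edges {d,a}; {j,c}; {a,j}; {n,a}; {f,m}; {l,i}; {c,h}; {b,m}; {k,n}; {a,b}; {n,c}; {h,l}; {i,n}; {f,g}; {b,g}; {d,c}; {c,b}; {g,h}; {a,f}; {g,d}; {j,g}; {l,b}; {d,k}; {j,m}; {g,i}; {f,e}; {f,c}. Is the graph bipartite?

No

The cycle c-b-l-i-n-c has length 5, which is odd, so the graph is not bipartite.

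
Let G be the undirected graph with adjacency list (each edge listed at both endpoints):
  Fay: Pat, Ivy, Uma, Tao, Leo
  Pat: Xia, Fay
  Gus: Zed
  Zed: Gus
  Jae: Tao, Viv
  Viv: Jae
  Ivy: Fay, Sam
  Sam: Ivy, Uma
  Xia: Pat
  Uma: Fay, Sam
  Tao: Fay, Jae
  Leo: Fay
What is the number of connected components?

2

Component: {Gus, Zed}
Component: {Fay, Pat, Jae, Viv, Ivy, Sam, Xia, Uma, Tao, Leo}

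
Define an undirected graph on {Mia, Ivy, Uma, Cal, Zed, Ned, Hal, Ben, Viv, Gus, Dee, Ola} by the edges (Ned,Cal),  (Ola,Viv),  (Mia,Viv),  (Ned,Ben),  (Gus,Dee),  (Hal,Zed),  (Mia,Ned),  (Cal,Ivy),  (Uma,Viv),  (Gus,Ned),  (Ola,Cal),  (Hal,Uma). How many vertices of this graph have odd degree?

6

Degrees: Mia:2, Ivy:1, Uma:2, Cal:3, Zed:1, Ned:4, Hal:2, Ben:1, Viv:3, Gus:2, Dee:1, Ola:2
Odd-degree vertices: Ivy, Cal, Zed, Ben, Viv, Dee.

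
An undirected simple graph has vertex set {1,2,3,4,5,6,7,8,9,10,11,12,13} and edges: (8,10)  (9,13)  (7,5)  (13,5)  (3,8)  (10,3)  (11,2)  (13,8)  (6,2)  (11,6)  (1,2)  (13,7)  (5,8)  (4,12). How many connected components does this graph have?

Component: {4, 12}
Component: {1, 2, 6, 11}
Component: {3, 5, 7, 8, 9, 10, 13}

3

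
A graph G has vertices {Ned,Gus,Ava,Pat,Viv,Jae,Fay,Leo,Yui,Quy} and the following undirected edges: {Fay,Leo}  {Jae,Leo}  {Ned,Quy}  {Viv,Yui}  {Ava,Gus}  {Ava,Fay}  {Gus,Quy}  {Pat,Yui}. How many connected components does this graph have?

Component: {Pat, Viv, Yui}
Component: {Ned, Gus, Ava, Jae, Fay, Leo, Quy}

2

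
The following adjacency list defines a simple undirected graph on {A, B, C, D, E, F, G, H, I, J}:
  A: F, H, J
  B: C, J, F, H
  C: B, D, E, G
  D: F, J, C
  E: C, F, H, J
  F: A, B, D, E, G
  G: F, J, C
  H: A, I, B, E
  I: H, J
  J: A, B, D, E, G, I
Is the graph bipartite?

Yes

Color {C, F, H, J} black and {A, B, D, E, G, I} white. No edge joins two same-colored vertices, so the graph is bipartite.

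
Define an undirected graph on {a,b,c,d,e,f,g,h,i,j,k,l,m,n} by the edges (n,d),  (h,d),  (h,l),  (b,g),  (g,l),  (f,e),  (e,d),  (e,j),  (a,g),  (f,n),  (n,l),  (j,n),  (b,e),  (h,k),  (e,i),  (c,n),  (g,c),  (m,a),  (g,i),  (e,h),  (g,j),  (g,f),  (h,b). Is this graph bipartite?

h-e-i-g-l-h is an odd cycle (length 5), and a bipartite graph can contain only even cycles.

No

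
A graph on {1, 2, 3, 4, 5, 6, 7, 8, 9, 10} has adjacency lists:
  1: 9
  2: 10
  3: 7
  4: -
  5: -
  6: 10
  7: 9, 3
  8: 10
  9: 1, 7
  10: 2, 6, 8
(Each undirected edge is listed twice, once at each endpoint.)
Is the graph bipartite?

Yes

Partition the vertices as {3, 4, 5, 9, 10} vs {1, 2, 6, 7, 8}. Each listed edge has one endpoint in each part, so the graph is bipartite.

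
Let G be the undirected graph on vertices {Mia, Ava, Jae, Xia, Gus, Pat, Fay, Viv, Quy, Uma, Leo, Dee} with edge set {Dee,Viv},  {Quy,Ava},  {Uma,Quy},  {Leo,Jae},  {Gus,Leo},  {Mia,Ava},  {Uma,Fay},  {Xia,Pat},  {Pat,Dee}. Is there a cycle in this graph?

No

|V| = 12, |E| = 9, number of components = 3.
A forest on 12 vertices with 3 components has exactly 9 edges, which matches — so no cycle.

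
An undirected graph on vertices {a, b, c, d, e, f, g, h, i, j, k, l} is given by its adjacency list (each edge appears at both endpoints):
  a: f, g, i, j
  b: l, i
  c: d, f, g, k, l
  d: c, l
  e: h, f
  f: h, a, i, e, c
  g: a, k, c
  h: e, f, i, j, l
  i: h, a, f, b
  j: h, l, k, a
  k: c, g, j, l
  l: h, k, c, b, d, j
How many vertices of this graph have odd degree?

Degrees: a:4, b:2, c:5, d:2, e:2, f:5, g:3, h:5, i:4, j:4, k:4, l:6
Odd-degree vertices: c, f, g, h.

4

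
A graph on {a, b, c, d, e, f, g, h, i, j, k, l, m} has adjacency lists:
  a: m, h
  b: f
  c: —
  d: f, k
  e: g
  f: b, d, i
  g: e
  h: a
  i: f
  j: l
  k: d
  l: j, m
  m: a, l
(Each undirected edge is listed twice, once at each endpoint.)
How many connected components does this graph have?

4

Component: {c}
Component: {e, g}
Component: {a, h, j, l, m}
Component: {b, d, f, i, k}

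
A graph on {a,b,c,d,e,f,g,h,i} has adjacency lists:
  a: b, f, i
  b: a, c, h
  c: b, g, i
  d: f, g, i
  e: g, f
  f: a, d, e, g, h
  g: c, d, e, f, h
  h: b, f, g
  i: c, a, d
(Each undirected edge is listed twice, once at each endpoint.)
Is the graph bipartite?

No

The cycle f-g-h-f has length 3, which is odd, so the graph is not bipartite.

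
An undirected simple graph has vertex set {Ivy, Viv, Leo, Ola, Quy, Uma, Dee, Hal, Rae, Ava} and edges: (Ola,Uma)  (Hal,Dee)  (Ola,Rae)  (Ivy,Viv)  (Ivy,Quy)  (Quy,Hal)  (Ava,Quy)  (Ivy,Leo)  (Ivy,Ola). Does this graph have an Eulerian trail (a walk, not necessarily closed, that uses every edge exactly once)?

Degrees: Ivy:4, Viv:1, Leo:1, Ola:3, Quy:3, Uma:1, Dee:1, Hal:2, Rae:1, Ava:1
Odd-degree vertices: Viv, Leo, Ola, Quy, Uma, Dee, Rae, Ava (8 total).
An Eulerian trail requires 0 or 2 odd-degree vertices; here there are 8.

No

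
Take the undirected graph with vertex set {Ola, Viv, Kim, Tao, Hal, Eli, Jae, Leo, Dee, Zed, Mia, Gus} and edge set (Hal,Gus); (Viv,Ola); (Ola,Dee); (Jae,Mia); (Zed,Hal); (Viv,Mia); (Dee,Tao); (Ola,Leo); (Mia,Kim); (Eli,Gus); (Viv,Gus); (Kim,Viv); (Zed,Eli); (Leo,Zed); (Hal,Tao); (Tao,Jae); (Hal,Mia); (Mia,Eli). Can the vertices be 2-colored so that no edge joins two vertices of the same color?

Kim-Mia-Viv-Kim is an odd cycle (length 3), and a bipartite graph can contain only even cycles.

No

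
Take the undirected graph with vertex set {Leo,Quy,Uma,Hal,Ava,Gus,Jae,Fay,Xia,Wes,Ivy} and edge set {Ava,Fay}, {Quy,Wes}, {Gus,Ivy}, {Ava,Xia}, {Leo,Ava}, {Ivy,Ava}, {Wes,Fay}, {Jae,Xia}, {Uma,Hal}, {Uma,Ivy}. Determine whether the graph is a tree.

Yes

|V| = 11, |E| = 10.
Connected and |E| = |V| - 1, which characterizes a tree.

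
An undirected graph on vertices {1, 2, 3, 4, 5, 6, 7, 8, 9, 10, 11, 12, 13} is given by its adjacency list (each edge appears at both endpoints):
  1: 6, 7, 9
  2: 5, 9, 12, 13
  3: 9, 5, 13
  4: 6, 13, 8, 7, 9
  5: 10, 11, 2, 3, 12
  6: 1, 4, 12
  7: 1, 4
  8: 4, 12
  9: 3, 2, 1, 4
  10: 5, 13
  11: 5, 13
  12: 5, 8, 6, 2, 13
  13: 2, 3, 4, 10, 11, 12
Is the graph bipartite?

No

12-2-13-12 is an odd cycle (length 3), and a bipartite graph can contain only even cycles.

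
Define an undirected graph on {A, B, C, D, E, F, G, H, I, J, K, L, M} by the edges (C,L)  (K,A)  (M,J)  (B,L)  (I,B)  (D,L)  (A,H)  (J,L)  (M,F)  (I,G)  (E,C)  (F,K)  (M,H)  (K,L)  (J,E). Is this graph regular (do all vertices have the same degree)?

No

Degrees: A:2, B:2, C:2, D:1, E:2, F:2, G:1, H:2, I:2, J:3, K:3, L:5, M:3
Vertex D has degree 1 while L has degree 5, so the graph is not regular.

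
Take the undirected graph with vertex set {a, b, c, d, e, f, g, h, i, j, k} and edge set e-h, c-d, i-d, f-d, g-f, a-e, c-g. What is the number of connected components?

5

Component: {b}
Component: {j}
Component: {k}
Component: {a, e, h}
Component: {c, d, f, g, i}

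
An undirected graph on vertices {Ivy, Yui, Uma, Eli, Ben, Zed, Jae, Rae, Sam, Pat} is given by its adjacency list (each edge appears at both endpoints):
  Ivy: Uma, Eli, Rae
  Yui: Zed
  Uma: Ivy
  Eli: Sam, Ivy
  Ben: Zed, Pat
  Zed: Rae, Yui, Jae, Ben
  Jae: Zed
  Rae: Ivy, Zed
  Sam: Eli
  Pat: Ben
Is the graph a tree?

Yes

|V| = 10, |E| = 9.
It is connected with exactly 9 edges, hence acyclic — it is a tree.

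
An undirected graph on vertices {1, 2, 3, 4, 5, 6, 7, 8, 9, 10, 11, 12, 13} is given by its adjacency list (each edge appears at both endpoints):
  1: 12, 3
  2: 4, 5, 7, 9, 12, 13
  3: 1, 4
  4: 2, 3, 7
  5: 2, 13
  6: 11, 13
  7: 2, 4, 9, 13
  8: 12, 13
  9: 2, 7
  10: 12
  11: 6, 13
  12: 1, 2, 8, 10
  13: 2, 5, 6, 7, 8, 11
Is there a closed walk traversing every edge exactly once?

Degrees: 1:2, 2:6, 3:2, 4:3, 5:2, 6:2, 7:4, 8:2, 9:2, 10:1, 11:2, 12:4, 13:6
Vertices with odd degree: 4, 10. An Eulerian circuit requires all degrees even.

No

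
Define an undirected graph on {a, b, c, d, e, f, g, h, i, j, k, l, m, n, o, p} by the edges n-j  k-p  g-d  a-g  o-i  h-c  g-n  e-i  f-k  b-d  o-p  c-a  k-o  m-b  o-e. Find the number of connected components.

Component: {l}
Component: {e, f, i, k, o, p}
Component: {a, b, c, d, g, h, j, m, n}

3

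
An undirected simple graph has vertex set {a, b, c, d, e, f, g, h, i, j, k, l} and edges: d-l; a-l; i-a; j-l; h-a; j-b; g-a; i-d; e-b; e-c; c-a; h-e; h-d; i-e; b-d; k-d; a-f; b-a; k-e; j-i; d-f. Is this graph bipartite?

Yes

Color {b, c, f, g, h, i, k, l} black and {a, d, e, j} white. No edge joins two same-colored vertices, so the graph is bipartite.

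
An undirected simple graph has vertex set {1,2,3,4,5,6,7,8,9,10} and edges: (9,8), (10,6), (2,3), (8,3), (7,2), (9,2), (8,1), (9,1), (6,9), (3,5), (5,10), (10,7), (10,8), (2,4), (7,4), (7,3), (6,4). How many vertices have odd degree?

2

Degrees: 1:2, 2:4, 3:4, 4:3, 5:2, 6:3, 7:4, 8:4, 9:4, 10:4
Odd-degree vertices: 4, 6.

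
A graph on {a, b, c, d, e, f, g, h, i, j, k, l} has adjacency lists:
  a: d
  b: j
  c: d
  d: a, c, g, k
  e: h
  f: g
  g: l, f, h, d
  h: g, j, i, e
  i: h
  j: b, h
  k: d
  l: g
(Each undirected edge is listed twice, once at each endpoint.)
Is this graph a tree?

Yes

The graph has 12 vertices and 11 edges.
Connected and |E| = |V| - 1, which characterizes a tree.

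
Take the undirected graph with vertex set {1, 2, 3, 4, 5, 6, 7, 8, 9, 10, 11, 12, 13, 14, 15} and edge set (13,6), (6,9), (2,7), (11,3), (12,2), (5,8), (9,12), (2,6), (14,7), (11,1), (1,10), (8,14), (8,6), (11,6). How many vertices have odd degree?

Degrees: 1:2, 2:3, 3:1, 4:0, 5:1, 6:5, 7:2, 8:3, 9:2, 10:1, 11:3, 12:2, 13:1, 14:2, 15:0
Odd-degree vertices: 2, 3, 5, 6, 8, 10, 11, 13.

8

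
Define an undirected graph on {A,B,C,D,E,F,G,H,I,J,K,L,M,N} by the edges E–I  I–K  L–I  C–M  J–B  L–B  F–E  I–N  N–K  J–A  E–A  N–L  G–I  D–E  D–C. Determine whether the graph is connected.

No

Component: {H}
Component: {A, B, C, D, E, F, G, I, J, K, L, M, N}
No edge joins these 2 groups, so the graph is disconnected.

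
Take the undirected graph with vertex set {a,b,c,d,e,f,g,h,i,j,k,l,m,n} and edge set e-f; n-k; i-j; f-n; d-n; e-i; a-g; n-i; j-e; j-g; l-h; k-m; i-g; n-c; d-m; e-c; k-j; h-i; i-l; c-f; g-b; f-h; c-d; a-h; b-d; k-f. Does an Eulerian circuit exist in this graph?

No

Degrees: a:2, b:2, c:4, d:4, e:4, f:5, g:4, h:4, i:6, j:4, k:4, l:2, m:2, n:5
f, n have odd degree; an Eulerian circuit needs every degree to be even, so none exists.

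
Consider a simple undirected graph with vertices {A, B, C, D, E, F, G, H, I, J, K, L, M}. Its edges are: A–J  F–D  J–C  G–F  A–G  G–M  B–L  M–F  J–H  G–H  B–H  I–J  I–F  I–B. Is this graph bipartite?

The cycle F-G-M-F has length 3, which is odd, so the graph is not bipartite.

No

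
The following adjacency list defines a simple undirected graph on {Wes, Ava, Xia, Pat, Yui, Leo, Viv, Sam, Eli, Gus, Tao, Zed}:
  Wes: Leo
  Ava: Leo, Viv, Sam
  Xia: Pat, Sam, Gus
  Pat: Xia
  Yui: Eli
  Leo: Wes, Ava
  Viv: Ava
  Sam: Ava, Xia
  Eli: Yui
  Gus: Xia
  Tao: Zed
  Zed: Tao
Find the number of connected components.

Component: {Yui, Eli}
Component: {Tao, Zed}
Component: {Wes, Ava, Xia, Pat, Leo, Viv, Sam, Gus}

3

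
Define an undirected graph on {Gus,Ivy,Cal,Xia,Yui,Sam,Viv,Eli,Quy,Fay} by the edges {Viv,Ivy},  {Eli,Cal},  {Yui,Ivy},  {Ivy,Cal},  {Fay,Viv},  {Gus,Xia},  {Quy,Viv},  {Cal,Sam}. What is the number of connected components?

Component: {Gus, Xia}
Component: {Ivy, Cal, Yui, Sam, Viv, Eli, Quy, Fay}

2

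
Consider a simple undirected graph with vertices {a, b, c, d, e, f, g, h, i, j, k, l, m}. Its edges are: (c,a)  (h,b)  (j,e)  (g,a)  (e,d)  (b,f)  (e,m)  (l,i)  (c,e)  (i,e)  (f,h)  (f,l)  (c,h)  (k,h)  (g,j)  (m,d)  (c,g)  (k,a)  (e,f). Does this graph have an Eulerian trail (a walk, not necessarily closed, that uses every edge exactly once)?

Degrees: a:3, b:2, c:4, d:2, e:6, f:4, g:3, h:4, i:2, j:2, k:2, l:2, m:2
Odd-degree vertices: a, g (2 total).
With 2 odd-degree vertices and all edges in one connected piece, an Eulerian trail exists (from a to g).

Yes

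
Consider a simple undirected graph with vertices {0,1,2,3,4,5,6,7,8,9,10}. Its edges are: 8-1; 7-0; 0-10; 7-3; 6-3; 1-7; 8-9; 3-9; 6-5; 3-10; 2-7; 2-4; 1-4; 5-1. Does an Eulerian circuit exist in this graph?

Yes

Degrees: 0:2, 1:4, 2:2, 3:4, 4:2, 5:2, 6:2, 7:4, 8:2, 9:2, 10:2
Every vertex has even degree and the edges form a single connected piece, so an Eulerian circuit exists.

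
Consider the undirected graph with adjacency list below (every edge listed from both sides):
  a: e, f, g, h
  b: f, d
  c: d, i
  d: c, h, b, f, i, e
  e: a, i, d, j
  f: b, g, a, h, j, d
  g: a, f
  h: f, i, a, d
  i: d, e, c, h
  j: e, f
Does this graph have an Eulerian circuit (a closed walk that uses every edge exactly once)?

Degrees: a:4, b:2, c:2, d:6, e:4, f:6, g:2, h:4, i:4, j:2
All degrees are even and the non-isolated vertices are connected — an Eulerian circuit exists.

Yes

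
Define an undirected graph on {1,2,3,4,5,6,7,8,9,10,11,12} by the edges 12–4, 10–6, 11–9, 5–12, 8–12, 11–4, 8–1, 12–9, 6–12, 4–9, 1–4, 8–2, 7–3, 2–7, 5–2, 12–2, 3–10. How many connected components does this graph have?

1

Component: {1, 2, 3, 4, 5, 6, 7, 8, 9, 10, 11, 12}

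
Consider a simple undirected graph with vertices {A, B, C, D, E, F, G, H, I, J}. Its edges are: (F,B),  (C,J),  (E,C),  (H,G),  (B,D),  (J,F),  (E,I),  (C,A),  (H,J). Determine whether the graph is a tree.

Yes

|V| = 10, |E| = 9.
Connected and |E| = |V| - 1, which characterizes a tree.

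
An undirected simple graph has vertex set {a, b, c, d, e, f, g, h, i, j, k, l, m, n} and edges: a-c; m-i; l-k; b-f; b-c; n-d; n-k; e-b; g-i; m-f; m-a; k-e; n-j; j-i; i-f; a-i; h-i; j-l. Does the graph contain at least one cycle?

Yes

|V| = 14, |E| = 18, number of components = 1.
One cycle is j-n-k-l-j.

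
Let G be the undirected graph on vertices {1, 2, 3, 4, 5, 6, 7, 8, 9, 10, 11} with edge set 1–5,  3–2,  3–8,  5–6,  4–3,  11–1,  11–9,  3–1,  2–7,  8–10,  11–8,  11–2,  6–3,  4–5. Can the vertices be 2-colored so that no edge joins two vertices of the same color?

Yes

A valid 2-coloring puts {3, 5, 7, 10, 11} on one side and {1, 2, 4, 6, 8, 9} on the other; every edge crosses between the two sides.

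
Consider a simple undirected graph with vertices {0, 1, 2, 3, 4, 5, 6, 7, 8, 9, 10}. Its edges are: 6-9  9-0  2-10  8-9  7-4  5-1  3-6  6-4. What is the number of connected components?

3

Component: {1, 5}
Component: {2, 10}
Component: {0, 3, 4, 6, 7, 8, 9}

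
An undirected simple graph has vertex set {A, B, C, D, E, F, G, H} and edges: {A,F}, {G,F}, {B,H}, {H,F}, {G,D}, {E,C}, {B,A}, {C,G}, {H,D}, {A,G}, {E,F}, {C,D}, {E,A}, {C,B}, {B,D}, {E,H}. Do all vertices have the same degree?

Yes

Degrees: A:4, B:4, C:4, D:4, E:4, F:4, G:4, H:4
All degrees equal 4; the graph is regular.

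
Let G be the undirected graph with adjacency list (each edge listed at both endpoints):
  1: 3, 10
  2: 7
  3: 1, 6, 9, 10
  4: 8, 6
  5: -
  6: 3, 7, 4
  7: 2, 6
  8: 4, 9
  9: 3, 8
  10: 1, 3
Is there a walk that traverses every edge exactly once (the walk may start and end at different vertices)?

Yes

Degrees: 1:2, 2:1, 3:4, 4:2, 5:0, 6:3, 7:2, 8:2, 9:2, 10:2
Odd-degree vertices: 2, 6 (2 total).
The non-isolated vertices are connected and exactly 2 have odd degree, so an Eulerian trail exists (from 2 to 6).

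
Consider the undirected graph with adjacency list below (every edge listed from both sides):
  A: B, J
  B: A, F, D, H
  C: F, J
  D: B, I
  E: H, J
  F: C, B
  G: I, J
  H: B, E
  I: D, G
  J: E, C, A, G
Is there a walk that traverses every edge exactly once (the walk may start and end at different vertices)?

Degrees: A:2, B:4, C:2, D:2, E:2, F:2, G:2, H:2, I:2, J:4
Odd-degree vertices: none (0 total).
With 0 odd-degree vertices and all edges in one connected piece, an Eulerian trail exists.

Yes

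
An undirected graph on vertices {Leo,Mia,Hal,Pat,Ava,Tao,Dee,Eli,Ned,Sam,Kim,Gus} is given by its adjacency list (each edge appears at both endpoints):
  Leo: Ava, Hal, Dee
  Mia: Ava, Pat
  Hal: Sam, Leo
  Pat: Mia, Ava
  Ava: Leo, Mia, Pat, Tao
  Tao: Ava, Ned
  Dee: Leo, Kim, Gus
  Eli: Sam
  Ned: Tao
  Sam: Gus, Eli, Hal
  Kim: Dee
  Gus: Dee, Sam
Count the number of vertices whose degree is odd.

6

Degrees: Leo:3, Mia:2, Hal:2, Pat:2, Ava:4, Tao:2, Dee:3, Eli:1, Ned:1, Sam:3, Kim:1, Gus:2
Odd-degree vertices: Leo, Dee, Eli, Ned, Sam, Kim.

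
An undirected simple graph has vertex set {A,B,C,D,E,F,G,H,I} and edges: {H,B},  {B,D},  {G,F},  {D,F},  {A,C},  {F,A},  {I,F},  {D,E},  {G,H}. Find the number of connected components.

Component: {A, B, C, D, E, F, G, H, I}

1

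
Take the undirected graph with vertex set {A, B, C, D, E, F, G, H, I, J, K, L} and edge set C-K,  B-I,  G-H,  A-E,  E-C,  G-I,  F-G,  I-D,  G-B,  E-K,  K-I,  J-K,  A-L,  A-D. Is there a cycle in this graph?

Yes

|V| = 12, |E| = 14, number of components = 1.
Since 14 > 12 - 1, a cycle must exist; for instance I-G-B-I.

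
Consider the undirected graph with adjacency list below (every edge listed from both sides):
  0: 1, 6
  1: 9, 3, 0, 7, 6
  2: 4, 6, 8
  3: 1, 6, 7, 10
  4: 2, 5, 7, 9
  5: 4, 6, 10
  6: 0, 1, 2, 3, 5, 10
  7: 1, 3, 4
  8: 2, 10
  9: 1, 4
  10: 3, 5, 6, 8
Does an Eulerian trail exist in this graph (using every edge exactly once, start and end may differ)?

No

Degrees: 0:2, 1:5, 2:3, 3:4, 4:4, 5:3, 6:6, 7:3, 8:2, 9:2, 10:4
Odd-degree vertices: 1, 2, 5, 7 (4 total).
An Eulerian trail requires 0 or 2 odd-degree vertices; here there are 4.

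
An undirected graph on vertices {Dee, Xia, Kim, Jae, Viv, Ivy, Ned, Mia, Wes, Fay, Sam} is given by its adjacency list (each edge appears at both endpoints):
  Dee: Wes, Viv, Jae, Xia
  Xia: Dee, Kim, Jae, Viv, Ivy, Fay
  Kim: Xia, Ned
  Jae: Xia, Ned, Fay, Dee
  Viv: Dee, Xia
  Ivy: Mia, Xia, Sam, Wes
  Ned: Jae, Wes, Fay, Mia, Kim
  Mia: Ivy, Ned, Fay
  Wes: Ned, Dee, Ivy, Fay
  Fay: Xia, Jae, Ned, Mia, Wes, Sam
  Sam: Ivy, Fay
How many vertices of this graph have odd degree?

Degrees: Dee:4, Xia:6, Kim:2, Jae:4, Viv:2, Ivy:4, Ned:5, Mia:3, Wes:4, Fay:6, Sam:2
Odd-degree vertices: Ned, Mia.

2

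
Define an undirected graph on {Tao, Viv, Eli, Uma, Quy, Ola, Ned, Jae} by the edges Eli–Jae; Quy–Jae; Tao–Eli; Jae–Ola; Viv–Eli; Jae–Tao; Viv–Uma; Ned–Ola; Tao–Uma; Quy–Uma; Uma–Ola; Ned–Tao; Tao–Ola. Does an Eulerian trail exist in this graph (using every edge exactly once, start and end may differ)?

Degrees: Tao:5, Viv:2, Eli:3, Uma:4, Quy:2, Ola:4, Ned:2, Jae:4
Odd-degree vertices: Tao, Eli (2 total).
The non-isolated vertices are connected and exactly 2 have odd degree, so an Eulerian trail exists (from Tao to Eli).

Yes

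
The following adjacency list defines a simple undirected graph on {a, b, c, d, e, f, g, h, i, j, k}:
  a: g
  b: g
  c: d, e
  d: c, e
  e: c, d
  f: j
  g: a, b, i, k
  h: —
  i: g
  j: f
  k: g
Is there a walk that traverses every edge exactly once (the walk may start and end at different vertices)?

Degrees: a:1, b:1, c:2, d:2, e:2, f:1, g:4, h:0, i:1, j:1, k:1
Odd-degree vertices: a, b, f, i, j, k (6 total).
With 6 odd-degree vertices (more than two), no single trail can use every edge.

No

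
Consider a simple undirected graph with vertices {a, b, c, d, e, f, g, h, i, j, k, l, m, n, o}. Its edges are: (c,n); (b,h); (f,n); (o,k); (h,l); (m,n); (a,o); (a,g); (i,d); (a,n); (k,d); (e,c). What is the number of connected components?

3

Component: {j}
Component: {b, h, l}
Component: {a, c, d, e, f, g, i, k, m, n, o}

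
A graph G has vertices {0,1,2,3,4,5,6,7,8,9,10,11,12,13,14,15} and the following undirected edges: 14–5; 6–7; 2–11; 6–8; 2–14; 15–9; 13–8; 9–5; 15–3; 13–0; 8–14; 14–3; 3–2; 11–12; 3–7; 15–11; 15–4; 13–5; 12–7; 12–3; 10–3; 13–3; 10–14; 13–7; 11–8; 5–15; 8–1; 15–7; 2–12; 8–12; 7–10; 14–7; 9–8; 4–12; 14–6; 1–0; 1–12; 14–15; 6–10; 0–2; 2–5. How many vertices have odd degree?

Degrees: 0:3, 1:3, 2:6, 3:7, 4:2, 5:5, 6:4, 7:7, 8:7, 9:3, 10:4, 11:4, 12:7, 13:5, 14:8, 15:7
Odd-degree vertices: 0, 1, 3, 5, 7, 8, 9, 12, 13, 15.

10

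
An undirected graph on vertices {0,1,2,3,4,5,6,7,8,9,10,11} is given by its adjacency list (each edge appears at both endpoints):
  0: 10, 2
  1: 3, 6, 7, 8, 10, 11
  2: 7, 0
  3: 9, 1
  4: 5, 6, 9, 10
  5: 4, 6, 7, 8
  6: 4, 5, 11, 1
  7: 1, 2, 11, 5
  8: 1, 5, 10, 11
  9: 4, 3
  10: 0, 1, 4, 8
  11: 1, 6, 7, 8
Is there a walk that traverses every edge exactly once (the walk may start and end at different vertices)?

Degrees: 0:2, 1:6, 2:2, 3:2, 4:4, 5:4, 6:4, 7:4, 8:4, 9:2, 10:4, 11:4
Odd-degree vertices: none (0 total).
With 0 odd-degree vertices and all edges in one connected piece, an Eulerian trail exists.

Yes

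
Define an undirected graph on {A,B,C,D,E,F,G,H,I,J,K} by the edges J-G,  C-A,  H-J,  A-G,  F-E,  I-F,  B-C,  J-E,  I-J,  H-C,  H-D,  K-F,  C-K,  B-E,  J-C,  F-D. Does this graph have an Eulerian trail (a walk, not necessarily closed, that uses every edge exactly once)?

No

Degrees: A:2, B:2, C:5, D:2, E:3, F:4, G:2, H:3, I:2, J:5, K:2
Odd-degree vertices: C, E, H, J (4 total).
With 4 odd-degree vertices (more than two), no single trail can use every edge.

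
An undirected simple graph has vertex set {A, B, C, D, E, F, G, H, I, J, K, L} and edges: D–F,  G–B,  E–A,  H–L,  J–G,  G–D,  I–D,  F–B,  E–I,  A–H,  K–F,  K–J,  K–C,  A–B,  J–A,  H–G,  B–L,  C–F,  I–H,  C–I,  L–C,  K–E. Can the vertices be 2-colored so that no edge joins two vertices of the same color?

The cycle C-K-F-C has length 3, which is odd, so the graph is not bipartite.

No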